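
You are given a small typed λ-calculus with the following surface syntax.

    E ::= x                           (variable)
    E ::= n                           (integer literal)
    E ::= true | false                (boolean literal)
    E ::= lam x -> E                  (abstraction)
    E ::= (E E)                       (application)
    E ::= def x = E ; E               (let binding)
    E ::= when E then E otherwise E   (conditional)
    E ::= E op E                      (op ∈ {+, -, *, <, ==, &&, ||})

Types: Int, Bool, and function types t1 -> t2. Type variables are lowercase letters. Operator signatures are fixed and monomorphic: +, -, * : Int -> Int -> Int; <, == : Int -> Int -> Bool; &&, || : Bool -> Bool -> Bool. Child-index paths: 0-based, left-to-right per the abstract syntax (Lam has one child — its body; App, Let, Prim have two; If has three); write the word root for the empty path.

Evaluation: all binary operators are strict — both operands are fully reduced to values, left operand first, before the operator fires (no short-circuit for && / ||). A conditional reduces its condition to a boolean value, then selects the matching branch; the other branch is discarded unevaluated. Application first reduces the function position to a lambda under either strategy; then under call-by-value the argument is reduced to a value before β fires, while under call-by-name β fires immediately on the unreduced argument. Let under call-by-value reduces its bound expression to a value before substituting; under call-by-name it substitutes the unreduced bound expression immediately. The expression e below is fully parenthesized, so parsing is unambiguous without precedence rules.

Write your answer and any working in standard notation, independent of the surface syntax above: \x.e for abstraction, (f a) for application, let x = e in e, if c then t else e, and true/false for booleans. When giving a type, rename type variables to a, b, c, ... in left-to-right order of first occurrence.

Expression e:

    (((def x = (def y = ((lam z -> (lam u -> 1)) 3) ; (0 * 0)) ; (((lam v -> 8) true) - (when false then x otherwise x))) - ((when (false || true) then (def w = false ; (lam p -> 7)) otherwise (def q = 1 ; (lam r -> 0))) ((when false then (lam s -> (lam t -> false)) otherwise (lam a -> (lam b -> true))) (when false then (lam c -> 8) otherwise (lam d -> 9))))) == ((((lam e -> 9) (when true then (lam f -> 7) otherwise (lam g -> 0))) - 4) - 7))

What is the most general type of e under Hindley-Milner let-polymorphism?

Working:
\u._ : b -> Int
\z._ : a -> b -> Int
  unify a -> b -> Int ~ Int -> c
  unify a ~ Int
  unify b -> Int ~ c
_ _ : b -> Int
let y : forall. b -> Int
  unify Int ~ Int
  unify Int ~ Int
let x : Int
\v._ : d -> Int
  unify d -> Int ~ Bool -> e
  unify d ~ Bool
  unify Int ~ e
_ _ : Int
  unify Int ~ Int
  unify Bool ~ Bool
x : Int
x : Int
  unify Int ~ Int
  unify Int ~ Int
  unify Int ~ Int
  unify Bool ~ Bool
  unify Bool ~ Bool
  unify Bool ~ Bool
let w : Bool
\p._ : f -> Int
let q : Int
\r._ : g -> Int
  unify f -> Int ~ g -> Int
  unify f ~ g
  unify Int ~ Int
  unify Bool ~ Bool
\t._ : i -> Bool
\s._ : h -> i -> Bool
\b._ : k -> Bool
\a._ : j -> k -> Bool
  unify h -> i -> Bool ~ j -> k -> Bool
  unify h ~ j
  unify i -> Bool ~ k -> Bool
  unify i ~ k
  unify Bool ~ Bool
  unify Bool ~ Bool
\c._ : l -> Int
\d._ : m -> Int
  unify l -> Int ~ m -> Int
  unify l ~ m
  unify Int ~ Int
  unify j -> k -> Bool ~ (m -> Int) -> n
  unify j ~ m -> Int
  unify k -> Bool ~ n
_ _ : k -> Bool
  unify g -> Int ~ (k -> Bool) -> o
  unify g ~ k -> Bool
  unify Int ~ o
_ _ : Int
  unify Int ~ Int
  unify Int ~ Int
\e._ : p -> Int
  unify Bool ~ Bool
\f._ : q -> Int
\g._ : r -> Int
  unify q -> Int ~ r -> Int
  unify q ~ r
  unify Int ~ Int
  unify p -> Int ~ (r -> Int) -> s
  unify p ~ r -> Int
  unify Int ~ s
_ _ : Int
  unify Int ~ Int
  unify Int ~ Int
  unify Int ~ Int
  unify Int ~ Int
  unify Int ~ Int

Answer: Bool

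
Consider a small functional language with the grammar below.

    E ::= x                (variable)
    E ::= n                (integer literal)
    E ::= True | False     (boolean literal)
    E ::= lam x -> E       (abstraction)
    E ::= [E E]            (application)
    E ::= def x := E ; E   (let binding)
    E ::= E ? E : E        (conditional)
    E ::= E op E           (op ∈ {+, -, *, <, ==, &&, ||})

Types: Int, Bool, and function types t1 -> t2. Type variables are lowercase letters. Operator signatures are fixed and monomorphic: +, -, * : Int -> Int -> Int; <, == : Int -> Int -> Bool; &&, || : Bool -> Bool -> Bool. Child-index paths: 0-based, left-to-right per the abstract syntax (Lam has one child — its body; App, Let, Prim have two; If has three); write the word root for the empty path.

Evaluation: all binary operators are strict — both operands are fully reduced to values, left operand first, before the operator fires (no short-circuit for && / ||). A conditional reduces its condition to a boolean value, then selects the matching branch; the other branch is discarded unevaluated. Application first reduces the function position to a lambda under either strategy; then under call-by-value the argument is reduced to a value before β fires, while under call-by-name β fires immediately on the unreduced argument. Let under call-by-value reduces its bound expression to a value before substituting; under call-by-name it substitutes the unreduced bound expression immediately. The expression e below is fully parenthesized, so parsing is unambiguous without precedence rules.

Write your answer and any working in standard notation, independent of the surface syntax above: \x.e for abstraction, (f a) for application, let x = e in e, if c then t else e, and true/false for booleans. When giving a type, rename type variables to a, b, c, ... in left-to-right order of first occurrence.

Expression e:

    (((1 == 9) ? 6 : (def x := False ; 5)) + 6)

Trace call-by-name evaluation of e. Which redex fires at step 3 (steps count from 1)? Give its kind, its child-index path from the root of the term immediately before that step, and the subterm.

Working:
step 0: ((if (1 == 9) then 6 else (let x = false in 5)) + 6)
step 1: [delta@0.0] ((if false then 6 else (let x = false in 5)) + 6)
step 2: [if@0] ((let x = false in 5) + 6)
step 3: [let@0] (5 + 6)

Answer: let at 0 : (let x = false in 5)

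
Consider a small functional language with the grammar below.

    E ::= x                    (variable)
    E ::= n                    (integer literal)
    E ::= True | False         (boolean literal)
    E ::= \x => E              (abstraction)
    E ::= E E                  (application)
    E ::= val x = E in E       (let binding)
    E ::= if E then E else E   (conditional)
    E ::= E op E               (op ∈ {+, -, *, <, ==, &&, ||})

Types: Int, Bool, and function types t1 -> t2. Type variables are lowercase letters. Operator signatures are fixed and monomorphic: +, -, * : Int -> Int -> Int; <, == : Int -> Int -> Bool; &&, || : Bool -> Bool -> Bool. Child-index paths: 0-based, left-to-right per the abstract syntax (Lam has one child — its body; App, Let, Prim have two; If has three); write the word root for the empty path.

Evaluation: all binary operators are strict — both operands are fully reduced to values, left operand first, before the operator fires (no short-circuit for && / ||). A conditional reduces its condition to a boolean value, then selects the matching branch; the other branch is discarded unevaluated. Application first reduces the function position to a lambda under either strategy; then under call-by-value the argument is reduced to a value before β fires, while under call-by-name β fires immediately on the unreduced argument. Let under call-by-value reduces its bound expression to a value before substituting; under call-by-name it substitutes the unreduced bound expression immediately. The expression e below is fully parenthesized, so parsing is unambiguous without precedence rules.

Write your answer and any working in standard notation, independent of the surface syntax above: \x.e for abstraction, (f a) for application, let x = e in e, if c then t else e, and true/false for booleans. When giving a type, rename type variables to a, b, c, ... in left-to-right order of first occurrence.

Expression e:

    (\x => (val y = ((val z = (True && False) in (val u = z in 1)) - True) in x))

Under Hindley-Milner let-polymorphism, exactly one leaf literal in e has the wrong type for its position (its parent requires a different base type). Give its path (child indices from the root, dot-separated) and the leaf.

Answer: 0.0.1 : true

Working:
  unify Bool ~ Bool
  unify Bool ~ Bool
let z : Bool
z : Bool
let u : Bool
  unify Int ~ Int
  unify Bool ~ Int
  FAIL: mismatch Bool ~ Int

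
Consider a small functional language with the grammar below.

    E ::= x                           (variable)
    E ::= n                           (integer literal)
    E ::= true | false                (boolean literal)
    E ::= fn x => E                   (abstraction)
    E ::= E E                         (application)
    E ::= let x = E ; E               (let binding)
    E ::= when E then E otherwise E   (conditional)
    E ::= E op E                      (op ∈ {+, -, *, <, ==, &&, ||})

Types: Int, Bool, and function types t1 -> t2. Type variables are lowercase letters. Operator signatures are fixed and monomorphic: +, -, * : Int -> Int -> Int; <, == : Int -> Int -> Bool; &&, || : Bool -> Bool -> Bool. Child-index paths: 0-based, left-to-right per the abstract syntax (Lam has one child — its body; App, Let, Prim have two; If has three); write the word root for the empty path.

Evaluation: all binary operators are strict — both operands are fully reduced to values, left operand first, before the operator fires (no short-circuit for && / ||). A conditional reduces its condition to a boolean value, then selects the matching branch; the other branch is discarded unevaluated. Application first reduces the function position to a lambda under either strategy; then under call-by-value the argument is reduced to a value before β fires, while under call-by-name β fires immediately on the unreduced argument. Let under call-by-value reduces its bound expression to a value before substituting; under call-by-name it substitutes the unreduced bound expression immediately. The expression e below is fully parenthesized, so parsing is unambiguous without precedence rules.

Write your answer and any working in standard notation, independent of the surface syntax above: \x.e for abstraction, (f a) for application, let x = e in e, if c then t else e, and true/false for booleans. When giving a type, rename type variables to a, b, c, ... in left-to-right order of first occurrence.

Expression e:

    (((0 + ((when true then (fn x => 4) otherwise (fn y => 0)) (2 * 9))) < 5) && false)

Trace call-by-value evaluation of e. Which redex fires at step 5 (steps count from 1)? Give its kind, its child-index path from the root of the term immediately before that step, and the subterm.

Answer: delta at 0 : (4 < 5)

Working:
step 0: (((0 + ((if true then (\x.4) else (\y.0)) (2 * 9))) < 5) && false)
step 1: [if@0.0.1.0] (((0 + ((\x.4) (2 * 9))) < 5) && false)
step 2: [delta@0.0.1.1] (((0 + ((\x.4) 18)) < 5) && false)
step 3: [beta@0.0.1] (((0 + 4) < 5) && false)
step 4: [delta@0.0] ((4 < 5) && false)
step 5: [delta@0] (true && false)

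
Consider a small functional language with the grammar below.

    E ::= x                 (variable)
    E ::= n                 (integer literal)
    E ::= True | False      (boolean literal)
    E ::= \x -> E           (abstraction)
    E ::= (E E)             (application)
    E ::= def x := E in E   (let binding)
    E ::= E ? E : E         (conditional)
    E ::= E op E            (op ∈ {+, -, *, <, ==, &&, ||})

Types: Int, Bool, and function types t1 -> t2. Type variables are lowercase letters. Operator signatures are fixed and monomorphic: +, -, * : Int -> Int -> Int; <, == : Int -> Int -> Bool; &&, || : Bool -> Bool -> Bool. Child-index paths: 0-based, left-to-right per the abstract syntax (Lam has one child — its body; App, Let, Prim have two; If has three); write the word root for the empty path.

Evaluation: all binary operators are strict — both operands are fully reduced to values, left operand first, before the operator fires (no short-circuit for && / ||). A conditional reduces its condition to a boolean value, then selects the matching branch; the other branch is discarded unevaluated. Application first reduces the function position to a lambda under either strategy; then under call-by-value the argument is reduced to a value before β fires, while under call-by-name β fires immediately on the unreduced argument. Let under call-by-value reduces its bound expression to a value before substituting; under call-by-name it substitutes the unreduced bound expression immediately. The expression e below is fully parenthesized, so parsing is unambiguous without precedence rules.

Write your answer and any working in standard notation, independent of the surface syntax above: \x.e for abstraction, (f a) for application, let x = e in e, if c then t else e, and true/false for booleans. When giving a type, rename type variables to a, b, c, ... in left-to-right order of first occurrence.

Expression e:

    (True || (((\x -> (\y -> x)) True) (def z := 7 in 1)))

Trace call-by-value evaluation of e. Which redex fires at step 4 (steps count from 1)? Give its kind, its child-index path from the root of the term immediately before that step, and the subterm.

Answer: delta at root : (true || true)

Derivation:
step 0: (true || (((\x.(\y.x)) true) (let z = 7 in 1)))
step 1: [beta@1.0] (true || ((\y.true) (let z = 7 in 1)))
step 2: [let@1.1] (true || ((\y.true) 1))
step 3: [beta@1] (true || true)
step 4: [delta@root] true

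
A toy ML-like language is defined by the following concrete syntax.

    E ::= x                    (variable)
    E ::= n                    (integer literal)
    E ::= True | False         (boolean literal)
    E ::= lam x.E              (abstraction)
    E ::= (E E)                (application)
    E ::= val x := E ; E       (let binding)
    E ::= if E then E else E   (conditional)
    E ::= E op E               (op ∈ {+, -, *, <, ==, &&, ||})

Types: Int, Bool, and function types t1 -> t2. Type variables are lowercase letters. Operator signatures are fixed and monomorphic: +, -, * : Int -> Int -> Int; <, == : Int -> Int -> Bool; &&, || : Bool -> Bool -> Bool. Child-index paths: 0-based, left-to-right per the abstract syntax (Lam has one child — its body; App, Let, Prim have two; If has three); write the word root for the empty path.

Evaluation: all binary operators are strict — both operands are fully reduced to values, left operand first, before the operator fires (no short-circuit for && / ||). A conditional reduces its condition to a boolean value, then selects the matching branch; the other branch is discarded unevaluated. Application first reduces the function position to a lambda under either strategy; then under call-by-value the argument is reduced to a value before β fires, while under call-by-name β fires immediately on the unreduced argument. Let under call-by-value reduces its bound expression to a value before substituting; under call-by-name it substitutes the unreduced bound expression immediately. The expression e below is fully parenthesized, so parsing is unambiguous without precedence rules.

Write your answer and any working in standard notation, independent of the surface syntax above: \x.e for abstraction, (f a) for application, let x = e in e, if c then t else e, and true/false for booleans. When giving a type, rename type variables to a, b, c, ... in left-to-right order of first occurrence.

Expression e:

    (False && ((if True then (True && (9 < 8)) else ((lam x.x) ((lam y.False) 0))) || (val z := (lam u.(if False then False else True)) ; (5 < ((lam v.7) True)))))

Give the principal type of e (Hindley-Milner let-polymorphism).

Derivation:
  unify Bool ~ Bool
  unify Bool ~ Bool
  unify Bool ~ Bool
  unify Int ~ Int
  unify Int ~ Int
  unify Bool ~ Bool
x : a
\x._ : a -> a
\y._ : b -> Bool
  unify b -> Bool ~ Int -> c
  unify b ~ Int
  unify Bool ~ c
_ _ : Bool
  unify a -> a ~ Bool -> d
  unify a ~ Bool
  unify Bool ~ d
_ _ : Bool
  unify Bool ~ Bool
  unify Bool ~ Bool
  unify Bool ~ Bool
  unify Bool ~ Bool
\u._ : e -> Bool
let z : forall. e -> Bool
  unify Int ~ Int
\v._ : f -> Int
  unify f -> Int ~ Bool -> g
  unify f ~ Bool
  unify Int ~ g
_ _ : Int
  unify Int ~ Int
  unify Bool ~ Bool
  unify Bool ~ Bool

Answer: Bool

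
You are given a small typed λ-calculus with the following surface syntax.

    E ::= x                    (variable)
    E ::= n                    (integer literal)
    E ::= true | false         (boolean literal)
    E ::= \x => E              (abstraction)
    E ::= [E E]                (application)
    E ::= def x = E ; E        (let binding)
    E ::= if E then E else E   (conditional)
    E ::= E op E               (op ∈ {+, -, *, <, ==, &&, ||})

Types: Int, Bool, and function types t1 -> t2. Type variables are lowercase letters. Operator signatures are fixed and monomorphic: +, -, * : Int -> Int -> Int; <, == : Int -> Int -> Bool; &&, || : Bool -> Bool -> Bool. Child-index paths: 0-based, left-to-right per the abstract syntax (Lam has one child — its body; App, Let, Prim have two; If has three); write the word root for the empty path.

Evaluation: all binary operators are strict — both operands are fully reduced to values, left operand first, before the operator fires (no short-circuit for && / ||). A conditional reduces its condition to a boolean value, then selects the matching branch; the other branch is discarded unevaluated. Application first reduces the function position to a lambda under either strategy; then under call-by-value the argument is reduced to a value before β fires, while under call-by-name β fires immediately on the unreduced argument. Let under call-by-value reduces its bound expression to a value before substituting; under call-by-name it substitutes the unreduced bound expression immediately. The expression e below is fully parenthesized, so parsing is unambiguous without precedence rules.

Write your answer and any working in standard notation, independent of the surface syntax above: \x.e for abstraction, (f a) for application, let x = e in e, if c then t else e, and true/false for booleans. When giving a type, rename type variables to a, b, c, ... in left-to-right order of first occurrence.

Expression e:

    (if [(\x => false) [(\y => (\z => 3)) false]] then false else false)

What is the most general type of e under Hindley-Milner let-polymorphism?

Derivation:
\x._ : a -> Bool
\z._ : c -> Int
\y._ : b -> c -> Int
  unify b -> c -> Int ~ Bool -> d
  unify b ~ Bool
  unify c -> Int ~ d
_ _ : c -> Int
  unify a -> Bool ~ (c -> Int) -> e
  unify a ~ c -> Int
  unify Bool ~ e
_ _ : Bool
  unify Bool ~ Bool
  unify Bool ~ Bool

Answer: Bool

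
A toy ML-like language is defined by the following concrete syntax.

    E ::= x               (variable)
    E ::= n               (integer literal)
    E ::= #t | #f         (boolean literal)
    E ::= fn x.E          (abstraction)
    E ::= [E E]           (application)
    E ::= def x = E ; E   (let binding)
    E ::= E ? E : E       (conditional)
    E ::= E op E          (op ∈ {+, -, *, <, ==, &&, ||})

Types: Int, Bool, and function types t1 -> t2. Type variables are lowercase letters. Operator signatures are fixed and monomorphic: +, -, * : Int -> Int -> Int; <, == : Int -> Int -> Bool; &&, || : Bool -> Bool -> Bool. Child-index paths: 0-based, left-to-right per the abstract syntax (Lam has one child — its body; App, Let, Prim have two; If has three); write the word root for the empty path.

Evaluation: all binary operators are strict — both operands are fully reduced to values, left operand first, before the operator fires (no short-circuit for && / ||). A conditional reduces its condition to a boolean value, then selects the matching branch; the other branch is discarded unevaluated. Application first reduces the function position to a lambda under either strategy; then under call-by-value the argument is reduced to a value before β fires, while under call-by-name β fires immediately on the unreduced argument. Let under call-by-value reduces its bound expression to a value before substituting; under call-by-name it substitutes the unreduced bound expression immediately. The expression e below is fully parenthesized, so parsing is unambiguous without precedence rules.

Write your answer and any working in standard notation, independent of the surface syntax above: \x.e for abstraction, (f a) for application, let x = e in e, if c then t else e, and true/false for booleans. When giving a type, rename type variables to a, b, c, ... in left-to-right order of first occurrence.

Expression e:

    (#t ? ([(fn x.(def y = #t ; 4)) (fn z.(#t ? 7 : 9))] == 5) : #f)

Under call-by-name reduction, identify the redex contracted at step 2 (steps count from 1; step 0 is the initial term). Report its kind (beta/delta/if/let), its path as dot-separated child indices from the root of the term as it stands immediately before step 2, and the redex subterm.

Answer: beta at 0 : ((\x.(let y = true in 4)) (\z.(if true then 7 else 9)))

Working:
step 0: (if true then (((\x.(let y = true in 4)) (\z.(if true then 7 else 9))) == 5) else false)
step 1: [if@root] (((\x.(let y = true in 4)) (\z.(if true then 7 else 9))) == 5)
step 2: [beta@0] ((let y = true in 4) == 5)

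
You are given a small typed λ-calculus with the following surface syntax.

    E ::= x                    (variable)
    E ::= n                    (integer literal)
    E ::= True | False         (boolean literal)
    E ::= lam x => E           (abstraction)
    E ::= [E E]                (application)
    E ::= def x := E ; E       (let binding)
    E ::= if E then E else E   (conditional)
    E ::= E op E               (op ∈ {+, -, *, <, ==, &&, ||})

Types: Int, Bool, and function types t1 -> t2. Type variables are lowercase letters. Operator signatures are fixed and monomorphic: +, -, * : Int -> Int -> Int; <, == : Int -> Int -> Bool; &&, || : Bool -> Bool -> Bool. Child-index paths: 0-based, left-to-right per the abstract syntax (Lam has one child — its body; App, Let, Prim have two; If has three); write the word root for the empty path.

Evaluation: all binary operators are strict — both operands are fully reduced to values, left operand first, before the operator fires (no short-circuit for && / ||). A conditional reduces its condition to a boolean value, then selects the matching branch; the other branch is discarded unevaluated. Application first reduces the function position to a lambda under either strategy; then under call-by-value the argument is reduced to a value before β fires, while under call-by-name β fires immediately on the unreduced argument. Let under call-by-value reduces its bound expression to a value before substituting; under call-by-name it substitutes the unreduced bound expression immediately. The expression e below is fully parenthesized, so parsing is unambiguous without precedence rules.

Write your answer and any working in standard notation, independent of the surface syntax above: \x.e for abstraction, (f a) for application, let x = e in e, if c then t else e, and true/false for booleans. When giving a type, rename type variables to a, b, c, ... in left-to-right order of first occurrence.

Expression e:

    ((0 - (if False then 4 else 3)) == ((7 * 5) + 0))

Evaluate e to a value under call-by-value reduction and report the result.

Trace:
step 0: ((0 - (if false then 4 else 3)) == ((7 * 5) + 0))
step 1: [if@0.1] ((0 - 3) == ((7 * 5) + 0))
step 2: [delta@0] (-3 == ((7 * 5) + 0))
step 3: [delta@1.0] (-3 == (35 + 0))
step 4: [delta@1] (-3 == 35)
step 5: [delta@root] false

Answer: false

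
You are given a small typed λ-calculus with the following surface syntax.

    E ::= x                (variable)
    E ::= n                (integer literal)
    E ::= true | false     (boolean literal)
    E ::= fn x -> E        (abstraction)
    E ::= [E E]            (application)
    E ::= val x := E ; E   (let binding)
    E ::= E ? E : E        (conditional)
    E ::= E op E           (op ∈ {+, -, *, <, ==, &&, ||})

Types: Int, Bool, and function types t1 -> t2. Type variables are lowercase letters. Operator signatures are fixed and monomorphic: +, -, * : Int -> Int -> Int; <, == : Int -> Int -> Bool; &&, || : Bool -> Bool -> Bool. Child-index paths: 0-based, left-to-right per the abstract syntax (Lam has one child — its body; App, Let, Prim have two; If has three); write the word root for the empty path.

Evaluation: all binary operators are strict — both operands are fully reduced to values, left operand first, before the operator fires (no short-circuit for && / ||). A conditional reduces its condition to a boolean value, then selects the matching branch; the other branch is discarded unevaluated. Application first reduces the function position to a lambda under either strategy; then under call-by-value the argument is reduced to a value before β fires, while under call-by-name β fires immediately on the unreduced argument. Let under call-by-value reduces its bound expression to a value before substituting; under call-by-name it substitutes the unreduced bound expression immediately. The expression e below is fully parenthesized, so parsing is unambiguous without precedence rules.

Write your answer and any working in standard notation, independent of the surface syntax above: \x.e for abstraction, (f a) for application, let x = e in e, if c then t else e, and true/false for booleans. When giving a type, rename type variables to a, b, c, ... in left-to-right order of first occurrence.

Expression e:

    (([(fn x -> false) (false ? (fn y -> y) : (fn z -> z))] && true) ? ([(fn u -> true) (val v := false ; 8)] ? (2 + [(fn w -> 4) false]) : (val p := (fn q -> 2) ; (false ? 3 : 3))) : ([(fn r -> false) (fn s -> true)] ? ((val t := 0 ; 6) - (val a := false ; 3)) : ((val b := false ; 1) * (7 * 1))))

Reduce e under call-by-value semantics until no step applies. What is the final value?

Answer: 7

Working:
step 0: (if (((\x.false) (if false then (\y.y) else (\z.z))) && true) then (if ((\u.true) (let v = false in 8)) then (2 + ((\w.4) false)) else (let p = (\q.2) in (if false then 3 else 3))) else (if ((\r.false) (\s.true)) then ((let t = 0 in 6) - (let a = false in 3)) else ((let b = false in 1) * (7 * 1))))
step 1: [if@0.0.1] (if (((\x.false) (\z.z)) && true) then (if ((\u.true) (let v = false in 8)) then (2 + ((\w.4) false)) else (let p = (\q.2) in (if false then 3 else 3))) else (if ((\r.false) (\s.true)) then ((let t = 0 in 6) - (let a = false in 3)) else ((let b = false in 1) * (7 * 1))))
step 2: [beta@0.0] (if (false && true) then (if ((\u.true) (let v = false in 8)) then (2 + ((\w.4) false)) else (let p = (\q.2) in (if false then 3 else 3))) else (if ((\r.false) (\s.true)) then ((let t = 0 in 6) - (let a = false in 3)) else ((let b = false in 1) * (7 * 1))))
step 3: [delta@0] (if false then (if ((\u.true) (let v = false in 8)) then (2 + ((\w.4) false)) else (let p = (\q.2) in (if false then 3 else 3))) else (if ((\r.false) (\s.true)) then ((let t = 0 in 6) - (let a = false in 3)) else ((let b = false in 1) * (7 * 1))))
step 4: [if@root] (if ((\r.false) (\s.true)) then ((let t = 0 in 6) - (let a = false in 3)) else ((let b = false in 1) * (7 * 1)))
step 5: [beta@0] (if false then ((let t = 0 in 6) - (let a = false in 3)) else ((let b = false in 1) * (7 * 1)))
step 6: [if@root] ((let b = false in 1) * (7 * 1))
step 7: [let@0] (1 * (7 * 1))
step 8: [delta@1] (1 * 7)
step 9: [delta@root] 7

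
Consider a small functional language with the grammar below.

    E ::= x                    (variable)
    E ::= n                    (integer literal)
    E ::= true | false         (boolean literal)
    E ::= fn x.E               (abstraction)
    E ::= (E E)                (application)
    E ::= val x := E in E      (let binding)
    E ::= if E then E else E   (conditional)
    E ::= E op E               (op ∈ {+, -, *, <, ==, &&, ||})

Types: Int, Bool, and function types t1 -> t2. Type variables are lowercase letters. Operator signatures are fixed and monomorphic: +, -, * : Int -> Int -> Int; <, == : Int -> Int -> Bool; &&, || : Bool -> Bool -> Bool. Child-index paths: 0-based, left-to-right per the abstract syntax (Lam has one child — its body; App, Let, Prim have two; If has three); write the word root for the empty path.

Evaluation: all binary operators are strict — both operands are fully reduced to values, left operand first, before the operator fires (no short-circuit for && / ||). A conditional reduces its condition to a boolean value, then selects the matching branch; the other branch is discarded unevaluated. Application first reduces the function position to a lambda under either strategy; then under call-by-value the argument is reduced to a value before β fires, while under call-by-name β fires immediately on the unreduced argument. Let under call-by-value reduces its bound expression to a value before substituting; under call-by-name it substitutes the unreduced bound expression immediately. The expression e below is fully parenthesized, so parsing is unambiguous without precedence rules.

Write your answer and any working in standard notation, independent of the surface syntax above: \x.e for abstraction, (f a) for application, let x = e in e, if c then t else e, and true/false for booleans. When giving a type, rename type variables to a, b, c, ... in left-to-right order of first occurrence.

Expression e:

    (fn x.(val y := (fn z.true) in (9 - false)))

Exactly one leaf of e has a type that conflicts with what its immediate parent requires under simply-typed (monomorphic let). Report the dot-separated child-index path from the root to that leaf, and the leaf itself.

Answer: 0.1.1 : false

Working:
\z._ : b -> Bool
let y : b -> Bool
  unify Int ~ Int
  unify Bool ~ Int
  FAIL: mismatch Bool ~ Int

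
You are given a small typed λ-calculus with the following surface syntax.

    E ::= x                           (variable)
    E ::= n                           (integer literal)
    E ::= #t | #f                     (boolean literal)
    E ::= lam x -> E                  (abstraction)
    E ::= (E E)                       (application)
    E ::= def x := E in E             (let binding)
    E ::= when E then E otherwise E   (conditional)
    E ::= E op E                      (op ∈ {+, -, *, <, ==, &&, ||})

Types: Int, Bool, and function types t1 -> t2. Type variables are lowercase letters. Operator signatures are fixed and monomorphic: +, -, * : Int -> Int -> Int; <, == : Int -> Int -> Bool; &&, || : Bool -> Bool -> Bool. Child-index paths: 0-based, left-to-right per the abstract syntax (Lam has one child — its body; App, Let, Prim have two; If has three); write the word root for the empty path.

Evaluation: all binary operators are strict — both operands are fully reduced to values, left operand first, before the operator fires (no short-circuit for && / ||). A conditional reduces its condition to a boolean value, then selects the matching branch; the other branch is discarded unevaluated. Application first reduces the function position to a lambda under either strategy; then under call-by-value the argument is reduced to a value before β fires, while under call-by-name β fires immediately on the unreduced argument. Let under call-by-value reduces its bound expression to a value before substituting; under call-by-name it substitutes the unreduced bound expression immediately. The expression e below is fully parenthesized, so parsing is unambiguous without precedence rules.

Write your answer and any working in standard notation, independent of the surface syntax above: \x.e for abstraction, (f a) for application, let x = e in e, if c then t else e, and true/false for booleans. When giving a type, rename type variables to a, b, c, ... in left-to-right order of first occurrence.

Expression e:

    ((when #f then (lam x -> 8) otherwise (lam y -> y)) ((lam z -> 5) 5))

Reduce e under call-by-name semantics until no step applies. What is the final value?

Derivation:
step 0: ((if false then (\x.8) else (\y.y)) ((\z.5) 5))
step 1: [if@0] ((\y.y) ((\z.5) 5))
step 2: [beta@root] ((\z.5) 5)
step 3: [beta@root] 5

Answer: 5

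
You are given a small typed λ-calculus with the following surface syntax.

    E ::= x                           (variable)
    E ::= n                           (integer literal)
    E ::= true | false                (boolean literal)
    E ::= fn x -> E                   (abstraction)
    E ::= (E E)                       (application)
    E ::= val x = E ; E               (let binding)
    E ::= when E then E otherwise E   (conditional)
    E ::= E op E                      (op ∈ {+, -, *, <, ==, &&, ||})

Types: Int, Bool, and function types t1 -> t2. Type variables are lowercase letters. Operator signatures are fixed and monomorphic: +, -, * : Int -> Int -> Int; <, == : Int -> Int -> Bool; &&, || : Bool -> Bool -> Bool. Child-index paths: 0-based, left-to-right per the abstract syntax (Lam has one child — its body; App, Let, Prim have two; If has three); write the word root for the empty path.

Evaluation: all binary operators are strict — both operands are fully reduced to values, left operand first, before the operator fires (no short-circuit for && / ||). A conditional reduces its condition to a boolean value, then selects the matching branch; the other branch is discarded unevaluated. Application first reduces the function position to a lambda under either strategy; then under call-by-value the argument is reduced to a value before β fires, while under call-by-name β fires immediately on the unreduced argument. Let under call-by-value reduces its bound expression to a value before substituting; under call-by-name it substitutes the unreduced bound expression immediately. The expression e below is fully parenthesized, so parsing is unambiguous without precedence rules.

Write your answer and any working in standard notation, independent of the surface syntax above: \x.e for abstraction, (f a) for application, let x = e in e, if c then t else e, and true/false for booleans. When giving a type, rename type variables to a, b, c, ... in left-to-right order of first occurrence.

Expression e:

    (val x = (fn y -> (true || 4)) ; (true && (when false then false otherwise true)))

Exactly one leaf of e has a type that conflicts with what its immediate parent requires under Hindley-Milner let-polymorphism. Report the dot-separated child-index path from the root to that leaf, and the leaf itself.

Answer: 0.0.1 : 4

Working:
  unify Bool ~ Bool
  unify Int ~ Bool
  FAIL: mismatch Int ~ Bool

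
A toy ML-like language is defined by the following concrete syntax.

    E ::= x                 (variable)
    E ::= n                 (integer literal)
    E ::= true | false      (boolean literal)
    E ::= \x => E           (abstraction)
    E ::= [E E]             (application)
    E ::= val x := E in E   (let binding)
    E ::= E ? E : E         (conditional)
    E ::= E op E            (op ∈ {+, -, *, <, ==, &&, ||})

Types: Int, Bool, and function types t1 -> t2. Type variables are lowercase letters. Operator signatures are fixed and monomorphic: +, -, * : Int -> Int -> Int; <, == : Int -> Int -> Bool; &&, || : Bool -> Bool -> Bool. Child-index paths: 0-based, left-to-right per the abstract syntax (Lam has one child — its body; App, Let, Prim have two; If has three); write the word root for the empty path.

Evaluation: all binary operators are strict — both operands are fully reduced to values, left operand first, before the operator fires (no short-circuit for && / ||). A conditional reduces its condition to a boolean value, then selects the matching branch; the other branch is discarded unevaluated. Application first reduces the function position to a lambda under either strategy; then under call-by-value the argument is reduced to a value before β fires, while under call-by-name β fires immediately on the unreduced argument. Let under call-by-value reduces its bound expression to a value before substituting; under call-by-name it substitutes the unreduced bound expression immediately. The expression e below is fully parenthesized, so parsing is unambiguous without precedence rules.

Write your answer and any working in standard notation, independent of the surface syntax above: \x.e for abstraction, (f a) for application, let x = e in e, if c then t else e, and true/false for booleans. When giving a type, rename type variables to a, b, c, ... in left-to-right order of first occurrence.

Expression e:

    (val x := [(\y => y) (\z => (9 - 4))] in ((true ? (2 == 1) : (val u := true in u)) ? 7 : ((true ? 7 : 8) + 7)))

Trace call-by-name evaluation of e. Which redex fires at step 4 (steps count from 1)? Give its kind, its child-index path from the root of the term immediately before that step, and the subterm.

Answer: if at root : (if false then 7 else ((if true then 7 else 8) + 7))

Working:
step 0: (let x = ((\y.y) (\z.(9 - 4))) in (if (if true then (2 == 1) else (let u = true in u)) then 7 else ((if true then 7 else 8) + 7)))
step 1: [let@root] (if (if true then (2 == 1) else (let u = true in u)) then 7 else ((if true then 7 else 8) + 7))
step 2: [if@0] (if (2 == 1) then 7 else ((if true then 7 else 8) + 7))
step 3: [delta@0] (if false then 7 else ((if true then 7 else 8) + 7))
step 4: [if@root] ((if true then 7 else 8) + 7)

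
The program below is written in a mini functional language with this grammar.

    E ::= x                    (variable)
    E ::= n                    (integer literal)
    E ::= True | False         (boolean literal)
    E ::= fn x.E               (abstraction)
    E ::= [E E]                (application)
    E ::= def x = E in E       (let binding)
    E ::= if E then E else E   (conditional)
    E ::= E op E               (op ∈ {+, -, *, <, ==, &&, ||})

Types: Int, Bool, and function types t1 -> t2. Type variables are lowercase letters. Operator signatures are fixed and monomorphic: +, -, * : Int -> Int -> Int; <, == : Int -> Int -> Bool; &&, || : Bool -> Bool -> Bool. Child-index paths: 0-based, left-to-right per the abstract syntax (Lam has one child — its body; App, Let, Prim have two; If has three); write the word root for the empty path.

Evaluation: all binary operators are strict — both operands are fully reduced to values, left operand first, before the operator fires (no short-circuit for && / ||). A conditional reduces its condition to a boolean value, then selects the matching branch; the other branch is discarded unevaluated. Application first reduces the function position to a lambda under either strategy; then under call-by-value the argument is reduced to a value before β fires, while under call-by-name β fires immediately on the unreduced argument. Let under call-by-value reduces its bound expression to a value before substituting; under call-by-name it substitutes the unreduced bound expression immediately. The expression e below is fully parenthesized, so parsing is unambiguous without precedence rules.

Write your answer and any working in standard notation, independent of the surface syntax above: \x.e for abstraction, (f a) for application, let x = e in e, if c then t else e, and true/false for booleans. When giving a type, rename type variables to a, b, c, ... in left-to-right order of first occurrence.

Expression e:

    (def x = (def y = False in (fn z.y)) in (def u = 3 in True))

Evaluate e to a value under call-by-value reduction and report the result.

Working:
step 0: (let x = (let y = false in (\z.y)) in (let u = 3 in true))
step 1: [let@0] (let x = (\z.false) in (let u = 3 in true))
step 2: [let@root] (let u = 3 in true)
step 3: [let@root] true

Answer: true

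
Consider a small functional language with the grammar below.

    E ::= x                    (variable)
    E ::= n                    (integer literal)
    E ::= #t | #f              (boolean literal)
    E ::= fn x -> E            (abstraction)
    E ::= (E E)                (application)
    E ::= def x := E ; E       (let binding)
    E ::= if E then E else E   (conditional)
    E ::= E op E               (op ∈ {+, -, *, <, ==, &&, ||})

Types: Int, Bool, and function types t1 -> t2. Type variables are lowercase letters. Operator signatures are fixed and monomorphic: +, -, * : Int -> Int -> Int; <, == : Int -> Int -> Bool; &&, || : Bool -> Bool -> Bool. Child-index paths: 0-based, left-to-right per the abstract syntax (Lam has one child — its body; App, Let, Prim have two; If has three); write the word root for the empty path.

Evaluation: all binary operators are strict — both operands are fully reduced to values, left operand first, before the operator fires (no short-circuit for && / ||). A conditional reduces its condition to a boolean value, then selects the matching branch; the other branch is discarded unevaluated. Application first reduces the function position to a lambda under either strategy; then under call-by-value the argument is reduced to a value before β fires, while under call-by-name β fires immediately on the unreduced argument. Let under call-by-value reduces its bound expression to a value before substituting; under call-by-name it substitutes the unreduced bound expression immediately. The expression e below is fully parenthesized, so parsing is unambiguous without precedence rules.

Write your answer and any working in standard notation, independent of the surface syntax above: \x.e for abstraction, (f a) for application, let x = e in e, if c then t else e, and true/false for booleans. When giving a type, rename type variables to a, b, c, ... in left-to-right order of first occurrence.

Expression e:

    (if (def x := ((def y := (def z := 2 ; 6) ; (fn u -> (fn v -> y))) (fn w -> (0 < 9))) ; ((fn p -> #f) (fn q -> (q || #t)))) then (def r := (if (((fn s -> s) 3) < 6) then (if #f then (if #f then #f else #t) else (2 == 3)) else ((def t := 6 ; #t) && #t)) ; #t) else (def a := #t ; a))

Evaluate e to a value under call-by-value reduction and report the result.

Derivation:
step 0: (if (let x = ((let y = (let z = 2 in 6) in (\u.(\v.y))) (\w.(0 < 9))) in ((\p.false) (\q.(q || true)))) then (let r = (if (((\s.s) 3) < 6) then (if false then (if false then false else true) else (2 == 3)) else ((let t = 6 in true) && true)) in true) else (let a = true in a))
step 1: [let@0.0.0.0] (if (let x = ((let y = 6 in (\u.(\v.y))) (\w.(0 < 9))) in ((\p.false) (\q.(q || true)))) then (let r = (if (((\s.s) 3) < 6) then (if false then (if false then false else true) else (2 == 3)) else ((let t = 6 in true) && true)) in true) else (let a = true in a))
step 2: [let@0.0.0] (if (let x = ((\u.(\v.6)) (\w.(0 < 9))) in ((\p.false) (\q.(q || true)))) then (let r = (if (((\s.s) 3) < 6) then (if false then (if false then false else true) else (2 == 3)) else ((let t = 6 in true) && true)) in true) else (let a = true in a))
step 3: [beta@0.0] (if (let x = (\v.6) in ((\p.false) (\q.(q || true)))) then (let r = (if (((\s.s) 3) < 6) then (if false then (if false then false else true) else (2 == 3)) else ((let t = 6 in true) && true)) in true) else (let a = true in a))
step 4: [let@0] (if ((\p.false) (\q.(q || true))) then (let r = (if (((\s.s) 3) < 6) then (if false then (if false then false else true) else (2 == 3)) else ((let t = 6 in true) && true)) in true) else (let a = true in a))
step 5: [beta@0] (if false then (let r = (if (((\s.s) 3) < 6) then (if false then (if false then false else true) else (2 == 3)) else ((let t = 6 in true) && true)) in true) else (let a = true in a))
step 6: [if@root] (let a = true in a)
step 7: [let@root] true

Answer: true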